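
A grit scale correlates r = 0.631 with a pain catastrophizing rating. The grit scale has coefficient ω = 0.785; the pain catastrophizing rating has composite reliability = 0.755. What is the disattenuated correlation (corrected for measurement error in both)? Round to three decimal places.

0.820

r_true = r_obs / √(r_xx · r_yy) = 0.631 / √(0.785 × 0.755) = 0.631 / √0.592675 = 0.631 / 0.7699 ≈ 0.820.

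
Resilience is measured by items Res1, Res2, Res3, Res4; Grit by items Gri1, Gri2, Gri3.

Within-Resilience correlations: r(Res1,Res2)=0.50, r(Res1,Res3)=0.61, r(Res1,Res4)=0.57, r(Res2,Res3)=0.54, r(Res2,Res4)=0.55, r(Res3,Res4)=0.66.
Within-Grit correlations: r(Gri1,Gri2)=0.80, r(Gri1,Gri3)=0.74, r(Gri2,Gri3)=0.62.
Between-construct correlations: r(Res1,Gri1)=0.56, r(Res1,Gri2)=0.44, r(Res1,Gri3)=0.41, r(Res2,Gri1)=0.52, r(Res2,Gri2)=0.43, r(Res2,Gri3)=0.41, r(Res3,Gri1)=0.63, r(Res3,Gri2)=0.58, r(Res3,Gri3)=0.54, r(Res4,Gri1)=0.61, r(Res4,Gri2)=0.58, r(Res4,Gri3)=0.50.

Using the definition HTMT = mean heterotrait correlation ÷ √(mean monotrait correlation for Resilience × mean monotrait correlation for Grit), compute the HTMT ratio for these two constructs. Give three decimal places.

0.807

Mean between = 6.21/12 = 0.5175.
Mean within-Res = 3.43/6 = 0.5717; mean within-Gri = 2.16/3 = 0.7200.
Geometric mean = √(0.5717 × 0.7200) = 0.6416.
HTMT = 0.5175 / 0.6416 = 0.807.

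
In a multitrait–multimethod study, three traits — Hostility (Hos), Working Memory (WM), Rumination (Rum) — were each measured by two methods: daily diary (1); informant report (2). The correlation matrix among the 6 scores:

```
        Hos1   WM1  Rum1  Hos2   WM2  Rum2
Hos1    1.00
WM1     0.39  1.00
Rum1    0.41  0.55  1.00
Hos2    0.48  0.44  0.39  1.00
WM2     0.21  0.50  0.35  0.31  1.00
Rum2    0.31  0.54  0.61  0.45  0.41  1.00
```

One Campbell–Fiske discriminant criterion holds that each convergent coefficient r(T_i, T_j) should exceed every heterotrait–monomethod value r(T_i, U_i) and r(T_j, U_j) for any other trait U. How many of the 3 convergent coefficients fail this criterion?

Checking each validity diagonal entry against its comparison values:
Hos (methods 1·2): 0.48 vs {0.39, 0.31, 0.41, 0.45} → pass.
WM (methods 1·2): 0.50 vs {0.39, 0.31, 0.55, 0.41} → fail.
Rum (methods 1·2): 0.61 vs {0.41, 0.45, 0.55, 0.41} → pass.
1 of 3 fail.

1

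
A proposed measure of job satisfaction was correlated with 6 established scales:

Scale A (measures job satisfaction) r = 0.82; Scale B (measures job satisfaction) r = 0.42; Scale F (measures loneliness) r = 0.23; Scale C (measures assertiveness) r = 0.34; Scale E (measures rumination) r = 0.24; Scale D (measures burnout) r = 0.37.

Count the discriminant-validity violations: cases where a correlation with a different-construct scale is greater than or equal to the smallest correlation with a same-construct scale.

0

Convergent (same construct = job satisfaction): Scale A, Scale B.
Smallest convergent = 0.42. Discriminant values: 0.23, 0.34, 0.24, 0.37; count ≥ 0.42 → 0.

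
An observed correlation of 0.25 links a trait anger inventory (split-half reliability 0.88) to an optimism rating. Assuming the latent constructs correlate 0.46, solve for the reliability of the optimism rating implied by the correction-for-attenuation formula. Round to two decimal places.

0.34

r_true = r_obs / √(r_xx · r_yy) ⇒ 0.46 = 0.25 / √(0.88 · r_yy).
√(0.88 · r_yy) = 0.25 / 0.46 = 0.5435; 0.88 · r_yy = 0.2954; r_yy = 0.2954 / 0.88 ≈ 0.34.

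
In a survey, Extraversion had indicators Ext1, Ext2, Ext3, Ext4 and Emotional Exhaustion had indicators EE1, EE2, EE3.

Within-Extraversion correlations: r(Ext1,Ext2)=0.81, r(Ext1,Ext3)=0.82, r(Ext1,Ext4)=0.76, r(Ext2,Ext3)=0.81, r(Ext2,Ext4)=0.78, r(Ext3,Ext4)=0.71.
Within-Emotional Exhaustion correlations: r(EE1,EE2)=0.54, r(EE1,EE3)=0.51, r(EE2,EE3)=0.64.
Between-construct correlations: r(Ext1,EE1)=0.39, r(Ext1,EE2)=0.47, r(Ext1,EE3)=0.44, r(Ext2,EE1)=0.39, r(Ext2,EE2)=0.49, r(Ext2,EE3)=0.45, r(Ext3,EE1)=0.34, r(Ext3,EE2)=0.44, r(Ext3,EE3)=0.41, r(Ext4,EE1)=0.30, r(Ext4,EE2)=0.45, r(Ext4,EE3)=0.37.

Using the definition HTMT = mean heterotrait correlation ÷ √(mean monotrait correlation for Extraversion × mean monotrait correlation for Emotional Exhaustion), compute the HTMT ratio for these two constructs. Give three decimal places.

Mean between = 4.94/12 = 0.4117.
Mean within-Ext = 4.69/6 = 0.7817; mean within-EE = 1.69/3 = 0.5633.
Geometric mean = √(0.7817 × 0.5633) = 0.6636.
HTMT = 0.4117 / 0.6636 = 0.620.

0.620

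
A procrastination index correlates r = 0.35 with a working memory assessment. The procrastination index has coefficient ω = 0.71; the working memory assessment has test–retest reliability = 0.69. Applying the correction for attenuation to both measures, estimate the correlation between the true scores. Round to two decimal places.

0.50

r_true = r_obs / √(r_xx · r_yy) = 0.35 / √(0.71 × 0.69) = 0.35 / √0.4899 = 0.35 / 0.6999 ≈ 0.50.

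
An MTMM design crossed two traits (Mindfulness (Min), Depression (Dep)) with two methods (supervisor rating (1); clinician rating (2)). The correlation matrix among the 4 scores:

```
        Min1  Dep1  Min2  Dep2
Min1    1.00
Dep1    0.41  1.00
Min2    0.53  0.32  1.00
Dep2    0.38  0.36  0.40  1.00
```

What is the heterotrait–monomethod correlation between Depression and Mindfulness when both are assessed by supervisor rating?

Different traits, same method: r(Dep1, Min1) = 0.41.

0.41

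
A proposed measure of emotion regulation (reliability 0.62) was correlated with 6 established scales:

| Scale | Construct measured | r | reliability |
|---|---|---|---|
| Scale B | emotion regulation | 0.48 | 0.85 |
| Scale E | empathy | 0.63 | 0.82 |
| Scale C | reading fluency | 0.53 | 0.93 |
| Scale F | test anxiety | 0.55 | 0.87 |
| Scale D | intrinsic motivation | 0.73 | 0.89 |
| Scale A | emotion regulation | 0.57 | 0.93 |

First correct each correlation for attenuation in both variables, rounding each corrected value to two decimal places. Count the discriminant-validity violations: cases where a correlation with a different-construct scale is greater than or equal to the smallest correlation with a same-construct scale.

4

Disattenuated r (r / √(r_scale · r_new)):
  Scale B (conv): 0.48 / √(0.85·0.62) = 0.66
  Scale E (disc): 0.63 / √(0.82·0.62) = 0.88
  Scale C (disc): 0.53 / √(0.93·0.62) = 0.70
  Scale F (disc): 0.55 / √(0.87·0.62) = 0.75
  Scale D (disc): 0.73 / √(0.89·0.62) = 0.98
  Scale A (conv): 0.57 / √(0.93·0.62) = 0.75
Smallest convergent = 0.66. Discriminant values: 0.88, 0.70, 0.75, 0.98; count ≥ 0.66 → 4.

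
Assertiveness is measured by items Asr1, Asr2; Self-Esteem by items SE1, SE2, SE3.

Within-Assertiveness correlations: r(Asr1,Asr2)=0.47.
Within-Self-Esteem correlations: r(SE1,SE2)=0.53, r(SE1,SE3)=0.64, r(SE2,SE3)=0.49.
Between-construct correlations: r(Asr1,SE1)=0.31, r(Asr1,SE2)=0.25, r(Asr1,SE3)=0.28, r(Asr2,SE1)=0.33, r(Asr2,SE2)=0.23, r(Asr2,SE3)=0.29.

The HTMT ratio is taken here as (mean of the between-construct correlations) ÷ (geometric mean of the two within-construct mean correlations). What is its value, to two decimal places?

Mean heterotrait r = 1.69/6 = 0.2817.
Mean within-Asr = 0.47/1 = 0.4700; mean within-SE = 1.66/3 = 0.5533.
Geometric mean = √(0.4700 × 0.5533) = 0.5100.
HTMT = 0.2817 / 0.5100 = 0.55.

0.55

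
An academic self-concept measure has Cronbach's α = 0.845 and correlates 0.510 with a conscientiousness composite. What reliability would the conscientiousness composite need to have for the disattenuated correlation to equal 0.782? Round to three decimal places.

r_true = r_obs / √(r_xx · r_yy) ⇒ 0.782 = 0.510 / √(0.845 · r_yy).
√(0.845 · r_yy) = 0.510 / 0.782 = 0.6522; 0.845 · r_yy = 0.4254; r_yy = 0.4254 / 0.845 ≈ 0.503.

0.503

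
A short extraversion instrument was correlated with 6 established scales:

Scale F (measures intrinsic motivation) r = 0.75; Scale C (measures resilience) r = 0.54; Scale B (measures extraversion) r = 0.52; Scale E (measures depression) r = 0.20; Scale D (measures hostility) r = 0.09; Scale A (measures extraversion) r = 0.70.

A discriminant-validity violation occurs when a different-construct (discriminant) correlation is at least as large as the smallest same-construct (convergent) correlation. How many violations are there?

2

Convergent (same construct = extraversion): Scale B, Scale A.
Smallest convergent = 0.52. Discriminant values: 0.75, 0.54, 0.20, 0.09; count ≥ 0.52 → 2.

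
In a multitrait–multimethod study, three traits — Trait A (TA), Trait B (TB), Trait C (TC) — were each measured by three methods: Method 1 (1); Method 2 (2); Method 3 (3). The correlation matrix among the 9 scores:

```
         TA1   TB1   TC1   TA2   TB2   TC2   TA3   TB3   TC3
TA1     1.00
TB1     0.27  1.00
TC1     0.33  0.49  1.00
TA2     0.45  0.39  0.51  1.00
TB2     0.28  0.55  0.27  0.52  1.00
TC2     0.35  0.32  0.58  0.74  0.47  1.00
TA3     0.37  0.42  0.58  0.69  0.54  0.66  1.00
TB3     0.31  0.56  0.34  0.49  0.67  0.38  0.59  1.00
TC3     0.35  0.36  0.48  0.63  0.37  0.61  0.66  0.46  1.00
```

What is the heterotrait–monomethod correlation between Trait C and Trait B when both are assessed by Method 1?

Different traits, same method: r(TC1, TB1) = 0.49.

0.49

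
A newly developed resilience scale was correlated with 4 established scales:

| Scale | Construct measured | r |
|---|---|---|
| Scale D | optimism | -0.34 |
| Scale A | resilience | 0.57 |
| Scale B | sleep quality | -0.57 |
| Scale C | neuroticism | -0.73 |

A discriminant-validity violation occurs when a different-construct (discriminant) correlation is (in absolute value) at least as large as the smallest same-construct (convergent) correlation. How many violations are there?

Convergent (same construct = resilience): Scale A.
Smallest convergent = 0.57. Discriminant |r|: 0.34, 0.57, 0.73; count ≥ 0.57 → 2.

2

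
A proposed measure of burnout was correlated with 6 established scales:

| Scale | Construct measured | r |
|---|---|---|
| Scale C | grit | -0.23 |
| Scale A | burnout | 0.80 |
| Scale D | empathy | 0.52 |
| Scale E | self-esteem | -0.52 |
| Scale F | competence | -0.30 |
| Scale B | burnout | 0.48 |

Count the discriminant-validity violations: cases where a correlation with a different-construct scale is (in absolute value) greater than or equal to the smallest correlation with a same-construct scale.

Convergent (same construct = burnout): Scale A, Scale B.
Smallest convergent = 0.48. Discriminant |r|: 0.23, 0.52, 0.52, 0.30; count ≥ 0.48 → 2.

2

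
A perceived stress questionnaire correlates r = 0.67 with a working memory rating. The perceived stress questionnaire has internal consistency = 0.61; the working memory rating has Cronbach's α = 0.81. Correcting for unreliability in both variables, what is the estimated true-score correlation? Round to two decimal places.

0.95

r_true = r_obs / √(r_xx · r_yy) = 0.67 / √(0.61 × 0.81) = 0.67 / √0.4941 = 0.67 / 0.7029 ≈ 0.95.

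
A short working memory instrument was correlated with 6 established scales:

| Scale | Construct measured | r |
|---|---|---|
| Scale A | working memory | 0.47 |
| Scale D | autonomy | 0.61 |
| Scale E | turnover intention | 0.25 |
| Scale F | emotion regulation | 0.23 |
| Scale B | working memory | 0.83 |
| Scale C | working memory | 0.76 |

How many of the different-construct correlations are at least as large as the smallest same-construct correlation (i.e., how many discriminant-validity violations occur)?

Convergent (same construct = working memory): Scale A, Scale B, Scale C.
Smallest convergent = 0.47. Discriminant values: 0.61, 0.25, 0.23; count ≥ 0.47 → 1.

1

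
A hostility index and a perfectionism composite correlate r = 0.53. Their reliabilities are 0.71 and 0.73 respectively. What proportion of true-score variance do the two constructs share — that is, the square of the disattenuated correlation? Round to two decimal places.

0.54

Disattenuated r = 0.53 / √(0.71 × 0.73) = 0.53 / 0.7199 = 0.7362.
Shared true-score variance = 0.7362² = 0.5420 ≈ 0.54.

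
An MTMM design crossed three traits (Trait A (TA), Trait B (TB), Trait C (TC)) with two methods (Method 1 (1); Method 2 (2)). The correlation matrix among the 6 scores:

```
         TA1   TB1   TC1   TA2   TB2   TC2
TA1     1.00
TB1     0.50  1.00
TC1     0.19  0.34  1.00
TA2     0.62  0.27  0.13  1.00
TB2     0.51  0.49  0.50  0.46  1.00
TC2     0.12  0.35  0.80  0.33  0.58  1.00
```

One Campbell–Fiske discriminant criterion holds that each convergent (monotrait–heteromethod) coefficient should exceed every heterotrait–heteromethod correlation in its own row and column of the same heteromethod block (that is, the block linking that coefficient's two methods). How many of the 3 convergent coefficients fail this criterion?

1

Checking each validity diagonal entry against its comparison values:
TA (methods 1·2): 0.62 vs {0.51, 0.27, 0.12, 0.13} → pass.
TB (methods 1·2): 0.49 vs {0.27, 0.51, 0.35, 0.50} → fail.
TC (methods 1·2): 0.80 vs {0.13, 0.12, 0.50, 0.35} → pass.
1 of 3 fail.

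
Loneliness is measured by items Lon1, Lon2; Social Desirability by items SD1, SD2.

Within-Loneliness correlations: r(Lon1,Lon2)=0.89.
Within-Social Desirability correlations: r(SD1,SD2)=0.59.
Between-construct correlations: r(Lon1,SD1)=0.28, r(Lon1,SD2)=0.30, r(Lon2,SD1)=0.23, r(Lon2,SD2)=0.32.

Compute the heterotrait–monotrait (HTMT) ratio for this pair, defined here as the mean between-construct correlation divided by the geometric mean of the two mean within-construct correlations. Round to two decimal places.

0.39

Mean between = 1.13/4 = 0.2825.
Mean within-Lon = 0.89/1 = 0.8900; mean within-SD = 0.59/1 = 0.5900.
Geometric mean = √(0.8900 × 0.5900) = 0.7246.
HTMT = 0.2825 / 0.7246 = 0.39.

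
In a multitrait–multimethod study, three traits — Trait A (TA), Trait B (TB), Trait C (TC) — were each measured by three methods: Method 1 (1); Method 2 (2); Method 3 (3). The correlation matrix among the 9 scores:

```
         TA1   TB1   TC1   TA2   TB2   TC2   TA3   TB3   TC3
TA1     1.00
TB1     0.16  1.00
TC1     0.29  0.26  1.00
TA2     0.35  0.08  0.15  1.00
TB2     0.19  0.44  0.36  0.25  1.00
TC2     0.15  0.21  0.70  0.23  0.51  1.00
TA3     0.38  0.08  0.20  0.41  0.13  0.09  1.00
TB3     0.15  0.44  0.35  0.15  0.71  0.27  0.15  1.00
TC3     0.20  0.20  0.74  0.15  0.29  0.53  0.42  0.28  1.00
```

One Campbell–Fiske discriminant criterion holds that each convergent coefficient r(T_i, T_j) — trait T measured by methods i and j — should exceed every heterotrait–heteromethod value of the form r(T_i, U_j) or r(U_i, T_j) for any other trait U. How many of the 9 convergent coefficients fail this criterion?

Convergent coefficients and their comparison sets:
TA (methods 1·2): 0.35 vs {0.19, 0.08, 0.15, 0.15} → pass.
TA (methods 1·3): 0.38 vs {0.15, 0.08, 0.20, 0.20} → pass.
TA (methods 2·3): 0.41 vs {0.15, 0.13, 0.15, 0.09} → pass.
TB (methods 1·2): 0.44 vs {0.08, 0.19, 0.21, 0.36} → pass.
TB (methods 1·3): 0.44 vs {0.08, 0.15, 0.20, 0.35} → pass.
TB (methods 2·3): 0.71 vs {0.13, 0.15, 0.29, 0.27} → pass.
TC (methods 1·2): 0.70 vs {0.15, 0.15, 0.36, 0.21} → pass.
TC (methods 1·3): 0.74 vs {0.20, 0.20, 0.35, 0.20} → pass.
TC (methods 2·3): 0.53 vs {0.09, 0.15, 0.27, 0.29} → pass.
0 of 9 fail.

0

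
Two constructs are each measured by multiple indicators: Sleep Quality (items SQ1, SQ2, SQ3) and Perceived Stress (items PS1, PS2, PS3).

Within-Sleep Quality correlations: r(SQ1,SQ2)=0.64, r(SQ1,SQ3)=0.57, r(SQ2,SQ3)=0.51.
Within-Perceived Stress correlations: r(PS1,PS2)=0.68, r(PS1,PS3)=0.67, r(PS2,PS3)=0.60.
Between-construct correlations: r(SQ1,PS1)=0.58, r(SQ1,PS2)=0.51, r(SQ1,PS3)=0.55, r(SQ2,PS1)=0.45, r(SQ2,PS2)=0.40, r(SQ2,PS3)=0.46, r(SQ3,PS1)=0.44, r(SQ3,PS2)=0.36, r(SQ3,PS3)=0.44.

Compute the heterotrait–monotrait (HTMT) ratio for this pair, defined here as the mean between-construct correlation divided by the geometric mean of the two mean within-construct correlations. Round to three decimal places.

0.763

Mean between = 4.19/9 = 0.4656.
Mean within-SQ = 1.72/3 = 0.5733; mean within-PS = 1.95/3 = 0.6500.
Geometric mean = √(0.5733 × 0.6500) = 0.6104.
HTMT = 0.4656 / 0.6104 = 0.763.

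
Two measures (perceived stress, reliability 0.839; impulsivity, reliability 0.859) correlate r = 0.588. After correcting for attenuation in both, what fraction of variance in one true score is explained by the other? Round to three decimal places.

Disattenuated r = 0.588 / √(0.839 × 0.859) = 0.588 / 0.8489 = 0.6927.
Shared true-score variance = 0.6927² = 0.4798 ≈ 0.480.

0.480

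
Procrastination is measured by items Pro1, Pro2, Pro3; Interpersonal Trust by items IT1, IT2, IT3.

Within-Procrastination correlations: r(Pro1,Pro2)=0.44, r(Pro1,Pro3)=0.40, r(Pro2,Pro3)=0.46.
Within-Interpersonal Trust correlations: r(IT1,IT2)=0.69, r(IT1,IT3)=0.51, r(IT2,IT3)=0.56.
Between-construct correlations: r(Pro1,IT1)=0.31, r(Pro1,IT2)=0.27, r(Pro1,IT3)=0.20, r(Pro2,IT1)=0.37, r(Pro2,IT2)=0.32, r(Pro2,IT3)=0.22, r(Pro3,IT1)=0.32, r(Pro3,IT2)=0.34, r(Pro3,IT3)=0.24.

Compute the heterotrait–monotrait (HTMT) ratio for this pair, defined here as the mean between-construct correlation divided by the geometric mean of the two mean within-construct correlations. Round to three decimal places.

Mean heterotrait r = 2.59/9 = 0.2878.
Mean within-Pro = 1.30/3 = 0.4333; mean within-IT = 1.76/3 = 0.5867.
Geometric mean = √(0.4333 × 0.5867) = 0.5042.
HTMT = 0.2878 / 0.5042 = 0.571.

0.571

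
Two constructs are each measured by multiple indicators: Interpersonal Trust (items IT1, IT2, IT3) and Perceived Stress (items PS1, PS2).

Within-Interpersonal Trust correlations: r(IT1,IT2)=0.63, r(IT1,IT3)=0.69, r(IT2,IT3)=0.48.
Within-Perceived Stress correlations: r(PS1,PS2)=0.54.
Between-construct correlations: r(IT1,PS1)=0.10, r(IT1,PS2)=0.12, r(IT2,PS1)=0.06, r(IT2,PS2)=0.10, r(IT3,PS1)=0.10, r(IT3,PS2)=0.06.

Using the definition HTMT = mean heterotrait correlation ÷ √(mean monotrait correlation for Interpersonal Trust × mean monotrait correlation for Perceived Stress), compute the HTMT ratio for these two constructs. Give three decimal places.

0.158

Mean heterotrait r = 0.54/6 = 0.0900.
Mean within-IT = 1.80/3 = 0.6000; mean within-PS = 0.54/1 = 0.5400.
Geometric mean = √(0.6000 × 0.5400) = 0.5692.
HTMT = 0.0900 / 0.5692 = 0.158.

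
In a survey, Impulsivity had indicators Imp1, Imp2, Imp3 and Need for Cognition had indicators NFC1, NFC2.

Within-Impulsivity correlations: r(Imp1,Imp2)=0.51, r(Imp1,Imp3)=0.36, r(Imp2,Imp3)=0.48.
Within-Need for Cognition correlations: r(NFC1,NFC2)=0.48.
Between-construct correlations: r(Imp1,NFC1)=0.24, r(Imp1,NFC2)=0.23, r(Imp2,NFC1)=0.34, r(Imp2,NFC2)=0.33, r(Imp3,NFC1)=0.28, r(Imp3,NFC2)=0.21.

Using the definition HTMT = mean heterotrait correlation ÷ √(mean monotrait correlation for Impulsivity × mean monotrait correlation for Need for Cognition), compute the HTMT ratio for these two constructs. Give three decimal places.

0.585

Between-construct mean = 1.63/6 = 0.2717.
Mean within-Imp = 1.35/3 = 0.4500; mean within-NFC = 0.48/1 = 0.4800.
Geometric mean = √(0.4500 × 0.4800) = 0.4648.
HTMT = 0.2717 / 0.4648 = 0.585.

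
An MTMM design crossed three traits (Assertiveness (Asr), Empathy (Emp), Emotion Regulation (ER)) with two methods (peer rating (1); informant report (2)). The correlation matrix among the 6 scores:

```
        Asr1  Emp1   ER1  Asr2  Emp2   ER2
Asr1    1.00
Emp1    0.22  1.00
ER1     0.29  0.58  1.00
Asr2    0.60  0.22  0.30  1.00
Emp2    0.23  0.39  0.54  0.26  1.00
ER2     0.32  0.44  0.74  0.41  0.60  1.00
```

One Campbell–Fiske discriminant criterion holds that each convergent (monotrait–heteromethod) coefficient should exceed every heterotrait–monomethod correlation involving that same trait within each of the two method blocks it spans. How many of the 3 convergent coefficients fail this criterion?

Convergent coefficients and their comparison sets:
Asr (methods 1·2): 0.60 vs {0.22, 0.26, 0.29, 0.41} → pass.
Emp (methods 1·2): 0.39 vs {0.22, 0.26, 0.58, 0.60} → fail.
ER (methods 1·2): 0.74 vs {0.29, 0.41, 0.58, 0.60} → pass.
1 of 3 fail.

1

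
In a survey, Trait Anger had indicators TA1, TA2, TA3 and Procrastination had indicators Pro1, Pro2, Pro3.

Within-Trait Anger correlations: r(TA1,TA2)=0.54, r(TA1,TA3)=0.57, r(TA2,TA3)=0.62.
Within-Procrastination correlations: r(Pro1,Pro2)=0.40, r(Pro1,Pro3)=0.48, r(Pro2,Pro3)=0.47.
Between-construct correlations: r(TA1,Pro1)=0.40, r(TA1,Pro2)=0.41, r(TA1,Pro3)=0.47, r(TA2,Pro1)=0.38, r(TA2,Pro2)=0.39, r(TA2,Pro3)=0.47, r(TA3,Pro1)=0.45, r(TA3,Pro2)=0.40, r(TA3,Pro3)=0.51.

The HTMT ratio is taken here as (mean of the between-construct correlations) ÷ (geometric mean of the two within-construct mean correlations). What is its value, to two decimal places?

0.85

Between-construct mean = 3.88/9 = 0.4311.
Mean within-TA = 1.73/3 = 0.5767; mean within-Pro = 1.35/3 = 0.4500.
Geometric mean = √(0.5767 × 0.4500) = 0.5094.
HTMT = 0.4311 / 0.5094 = 0.85.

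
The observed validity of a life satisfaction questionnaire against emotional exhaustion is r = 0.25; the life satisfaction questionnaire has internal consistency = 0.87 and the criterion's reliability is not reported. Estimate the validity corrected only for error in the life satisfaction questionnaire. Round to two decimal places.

Single correction: r_c = r_obs / √r_xx = 0.25 / √0.87 = 0.25 / 0.9327 ≈ 0.27.

0.27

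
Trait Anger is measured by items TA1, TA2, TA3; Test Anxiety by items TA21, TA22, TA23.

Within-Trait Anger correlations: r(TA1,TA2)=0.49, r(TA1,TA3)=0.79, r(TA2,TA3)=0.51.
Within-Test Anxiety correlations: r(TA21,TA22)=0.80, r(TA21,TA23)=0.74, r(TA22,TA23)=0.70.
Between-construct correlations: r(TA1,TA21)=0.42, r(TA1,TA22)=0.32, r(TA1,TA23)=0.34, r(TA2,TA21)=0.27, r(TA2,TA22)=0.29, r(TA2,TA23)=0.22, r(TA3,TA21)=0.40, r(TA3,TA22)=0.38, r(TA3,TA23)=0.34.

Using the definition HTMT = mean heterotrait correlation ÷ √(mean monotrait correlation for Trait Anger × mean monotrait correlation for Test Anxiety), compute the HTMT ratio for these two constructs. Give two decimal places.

Between-construct mean = 2.98/9 = 0.3311.
Mean within-TA = 1.79/3 = 0.5967; mean within-TA2 = 2.24/3 = 0.7467.
Geometric mean = √(0.5967 × 0.7467) = 0.6675.
HTMT = 0.3311 / 0.6675 = 0.50.

0.50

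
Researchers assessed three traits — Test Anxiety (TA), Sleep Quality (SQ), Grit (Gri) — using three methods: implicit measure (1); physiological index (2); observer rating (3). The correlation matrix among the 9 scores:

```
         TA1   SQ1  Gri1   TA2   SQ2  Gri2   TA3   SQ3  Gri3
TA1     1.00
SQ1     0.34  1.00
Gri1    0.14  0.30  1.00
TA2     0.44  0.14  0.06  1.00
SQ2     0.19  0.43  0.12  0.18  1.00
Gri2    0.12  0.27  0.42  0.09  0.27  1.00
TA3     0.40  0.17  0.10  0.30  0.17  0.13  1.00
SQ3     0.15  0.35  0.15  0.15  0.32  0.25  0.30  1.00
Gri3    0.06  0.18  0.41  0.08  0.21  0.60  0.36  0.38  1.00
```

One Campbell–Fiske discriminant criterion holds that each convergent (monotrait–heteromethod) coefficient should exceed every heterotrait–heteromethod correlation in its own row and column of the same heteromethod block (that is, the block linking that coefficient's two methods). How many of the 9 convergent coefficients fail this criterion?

0

Convergent coefficients and their comparison sets:
TA (methods 1·2): 0.44 vs {0.19, 0.14, 0.12, 0.06} → pass.
TA (methods 1·3): 0.40 vs {0.15, 0.17, 0.06, 0.10} → pass.
TA (methods 2·3): 0.30 vs {0.15, 0.17, 0.08, 0.13} → pass.
SQ (methods 1·2): 0.43 vs {0.14, 0.19, 0.27, 0.12} → pass.
SQ (methods 1·3): 0.35 vs {0.17, 0.15, 0.18, 0.15} → pass.
SQ (methods 2·3): 0.32 vs {0.17, 0.15, 0.21, 0.25} → pass.
Gri (methods 1·2): 0.42 vs {0.06, 0.12, 0.12, 0.27} → pass.
Gri (methods 1·3): 0.41 vs {0.10, 0.06, 0.15, 0.18} → pass.
Gri (methods 2·3): 0.60 vs {0.13, 0.08, 0.25, 0.21} → pass.
0 of 9 fail.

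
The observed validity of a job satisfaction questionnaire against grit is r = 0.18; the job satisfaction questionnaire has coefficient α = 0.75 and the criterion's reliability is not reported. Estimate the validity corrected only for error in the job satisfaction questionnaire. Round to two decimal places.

Single correction: r_c = r_obs / √r_xx = 0.18 / √0.75 = 0.18 / 0.8660 ≈ 0.21.

0.21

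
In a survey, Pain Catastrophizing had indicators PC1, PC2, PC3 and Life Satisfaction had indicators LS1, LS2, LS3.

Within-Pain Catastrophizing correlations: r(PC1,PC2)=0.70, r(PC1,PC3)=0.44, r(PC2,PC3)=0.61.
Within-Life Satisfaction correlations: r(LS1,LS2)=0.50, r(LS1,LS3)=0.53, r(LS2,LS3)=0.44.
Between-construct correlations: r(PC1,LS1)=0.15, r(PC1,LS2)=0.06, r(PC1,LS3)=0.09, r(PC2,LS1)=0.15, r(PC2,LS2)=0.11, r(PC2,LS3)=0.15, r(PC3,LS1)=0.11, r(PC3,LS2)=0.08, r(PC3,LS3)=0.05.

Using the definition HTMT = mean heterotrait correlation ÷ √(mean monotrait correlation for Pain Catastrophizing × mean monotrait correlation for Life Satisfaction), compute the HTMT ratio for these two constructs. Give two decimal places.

Mean heterotrait r = 0.95/9 = 0.1056.
Mean within-PC = 1.75/3 = 0.5833; mean within-LS = 1.47/3 = 0.4900.
Geometric mean = √(0.5833 × 0.4900) = 0.5346.
HTMT = 0.1056 / 0.5346 = 0.20.

0.20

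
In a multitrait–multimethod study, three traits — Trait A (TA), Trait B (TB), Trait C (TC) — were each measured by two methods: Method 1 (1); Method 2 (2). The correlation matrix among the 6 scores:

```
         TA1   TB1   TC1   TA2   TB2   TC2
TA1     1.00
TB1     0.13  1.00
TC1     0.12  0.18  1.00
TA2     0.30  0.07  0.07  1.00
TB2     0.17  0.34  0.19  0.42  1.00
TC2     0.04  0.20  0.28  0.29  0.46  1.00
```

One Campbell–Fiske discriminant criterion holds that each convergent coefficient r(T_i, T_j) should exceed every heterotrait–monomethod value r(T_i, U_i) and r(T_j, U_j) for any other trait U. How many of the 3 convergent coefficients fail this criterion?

3

Checking each validity diagonal entry against its comparison values:
TA (methods 1·2): 0.30 vs {0.13, 0.42, 0.12, 0.29} → fail.
TB (methods 1·2): 0.34 vs {0.13, 0.42, 0.18, 0.46} → fail.
TC (methods 1·2): 0.28 vs {0.12, 0.29, 0.18, 0.46} → fail.
3 of 3 fail.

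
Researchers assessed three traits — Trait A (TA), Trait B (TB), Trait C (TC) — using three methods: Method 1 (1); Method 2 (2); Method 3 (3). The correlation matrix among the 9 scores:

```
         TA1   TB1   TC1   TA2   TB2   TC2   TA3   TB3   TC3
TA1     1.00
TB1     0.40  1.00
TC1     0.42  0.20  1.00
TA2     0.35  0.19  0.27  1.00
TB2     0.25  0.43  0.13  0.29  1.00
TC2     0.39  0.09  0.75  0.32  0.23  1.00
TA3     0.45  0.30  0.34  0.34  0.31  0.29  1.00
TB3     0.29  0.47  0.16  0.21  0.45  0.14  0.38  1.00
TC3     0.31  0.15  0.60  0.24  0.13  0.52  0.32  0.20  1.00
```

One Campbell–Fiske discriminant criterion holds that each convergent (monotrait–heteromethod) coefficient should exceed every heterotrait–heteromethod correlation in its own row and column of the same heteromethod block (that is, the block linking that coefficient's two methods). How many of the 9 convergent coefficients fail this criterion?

Convergent coefficients and their comparison sets:
TA (methods 1·2): 0.35 vs {0.25, 0.19, 0.39, 0.27} → fail.
TA (methods 1·3): 0.45 vs {0.29, 0.30, 0.31, 0.34} → pass.
TA (methods 2·3): 0.34 vs {0.21, 0.31, 0.24, 0.29} → pass.
TB (methods 1·2): 0.43 vs {0.19, 0.25, 0.09, 0.13} → pass.
TB (methods 1·3): 0.47 vs {0.30, 0.29, 0.15, 0.16} → pass.
TB (methods 2·3): 0.45 vs {0.31, 0.21, 0.13, 0.14} → pass.
TC (methods 1·2): 0.75 vs {0.27, 0.39, 0.13, 0.09} → pass.
TC (methods 1·3): 0.60 vs {0.34, 0.31, 0.16, 0.15} → pass.
TC (methods 2·3): 0.52 vs {0.29, 0.24, 0.14, 0.13} → pass.
1 of 9 fail.

1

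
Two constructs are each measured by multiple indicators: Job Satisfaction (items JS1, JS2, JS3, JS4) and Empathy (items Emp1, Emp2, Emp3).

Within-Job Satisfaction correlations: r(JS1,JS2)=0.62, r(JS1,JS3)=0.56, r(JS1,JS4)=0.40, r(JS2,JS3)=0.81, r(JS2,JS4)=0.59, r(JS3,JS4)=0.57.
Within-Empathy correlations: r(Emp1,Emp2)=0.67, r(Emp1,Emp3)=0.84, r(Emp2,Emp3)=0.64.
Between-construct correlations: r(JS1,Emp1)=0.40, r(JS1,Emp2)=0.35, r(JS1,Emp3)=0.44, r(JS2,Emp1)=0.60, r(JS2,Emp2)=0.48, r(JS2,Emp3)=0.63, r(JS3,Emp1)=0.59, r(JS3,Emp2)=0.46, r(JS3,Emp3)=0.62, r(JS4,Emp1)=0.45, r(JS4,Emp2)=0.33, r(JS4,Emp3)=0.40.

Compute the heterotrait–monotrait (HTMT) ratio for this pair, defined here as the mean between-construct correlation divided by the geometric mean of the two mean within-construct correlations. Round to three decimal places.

0.736

Mean between = 5.75/12 = 0.4792.
Mean within-JS = 3.55/6 = 0.5917; mean within-Emp = 2.15/3 = 0.7167.
Geometric mean = √(0.5917 × 0.7167) = 0.6512.
HTMT = 0.4792 / 0.6512 = 0.736.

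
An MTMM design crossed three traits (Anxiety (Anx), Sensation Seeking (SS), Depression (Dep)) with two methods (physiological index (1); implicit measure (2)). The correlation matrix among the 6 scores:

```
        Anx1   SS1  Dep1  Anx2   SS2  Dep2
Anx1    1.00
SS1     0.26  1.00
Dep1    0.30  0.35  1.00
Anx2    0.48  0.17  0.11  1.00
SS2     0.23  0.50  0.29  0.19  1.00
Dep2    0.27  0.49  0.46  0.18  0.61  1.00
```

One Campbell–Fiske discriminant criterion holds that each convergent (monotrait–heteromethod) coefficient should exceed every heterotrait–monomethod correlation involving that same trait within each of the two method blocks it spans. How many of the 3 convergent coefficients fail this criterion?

Each convergent coefficient versus the relevant comparison correlations:
Anx (methods 1·2): 0.48 vs {0.26, 0.19, 0.30, 0.18} → pass.
SS (methods 1·2): 0.50 vs {0.26, 0.19, 0.35, 0.61} → fail.
Dep (methods 1·2): 0.46 vs {0.30, 0.18, 0.35, 0.61} → fail.
2 of 3 fail.

2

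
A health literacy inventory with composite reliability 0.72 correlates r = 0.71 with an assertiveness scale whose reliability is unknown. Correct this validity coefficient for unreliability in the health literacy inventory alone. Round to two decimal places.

0.84

Single correction: r_c = r_obs / √r_xx = 0.71 / √0.72 = 0.71 / 0.8485 ≈ 0.84.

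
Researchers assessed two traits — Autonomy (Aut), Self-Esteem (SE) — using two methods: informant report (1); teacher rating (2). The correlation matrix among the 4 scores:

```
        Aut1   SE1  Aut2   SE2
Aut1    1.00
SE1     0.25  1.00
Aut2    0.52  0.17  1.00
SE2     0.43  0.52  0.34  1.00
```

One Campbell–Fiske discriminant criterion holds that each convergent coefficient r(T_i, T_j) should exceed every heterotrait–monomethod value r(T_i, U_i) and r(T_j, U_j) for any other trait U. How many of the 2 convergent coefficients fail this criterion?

0

Each convergent coefficient versus the relevant comparison correlations:
Aut (methods 1·2): 0.52 vs {0.25, 0.34} → pass.
SE (methods 1·2): 0.52 vs {0.25, 0.34} → pass.
0 of 2 fail.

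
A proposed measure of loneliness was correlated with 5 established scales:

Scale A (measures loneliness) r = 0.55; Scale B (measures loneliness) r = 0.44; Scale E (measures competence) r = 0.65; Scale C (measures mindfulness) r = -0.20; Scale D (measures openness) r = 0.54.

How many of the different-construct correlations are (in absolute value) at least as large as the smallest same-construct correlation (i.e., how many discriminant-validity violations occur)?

Convergent (same construct = loneliness): Scale A, Scale B.
Smallest convergent = 0.44. Discriminant |r|: 0.65, 0.20, 0.54; count ≥ 0.44 → 2.

2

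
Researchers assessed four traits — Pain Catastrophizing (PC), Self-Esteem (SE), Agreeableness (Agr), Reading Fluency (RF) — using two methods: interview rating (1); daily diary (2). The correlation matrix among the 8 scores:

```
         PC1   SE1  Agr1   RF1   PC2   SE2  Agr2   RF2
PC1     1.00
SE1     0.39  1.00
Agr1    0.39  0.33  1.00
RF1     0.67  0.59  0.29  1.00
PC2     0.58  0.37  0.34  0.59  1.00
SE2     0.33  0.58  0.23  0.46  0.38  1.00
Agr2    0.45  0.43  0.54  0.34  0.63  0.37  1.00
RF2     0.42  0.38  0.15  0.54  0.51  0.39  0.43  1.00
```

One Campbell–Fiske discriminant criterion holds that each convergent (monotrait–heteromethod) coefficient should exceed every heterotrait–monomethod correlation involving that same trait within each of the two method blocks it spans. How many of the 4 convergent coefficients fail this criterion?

4

Each convergent coefficient versus the relevant comparison correlations:
PC (methods 1·2): 0.58 vs {0.39, 0.38, 0.39, 0.63, 0.67, 0.51} → fail.
SE (methods 1·2): 0.58 vs {0.39, 0.38, 0.33, 0.37, 0.59, 0.39} → fail.
Agr (methods 1·2): 0.54 vs {0.39, 0.63, 0.33, 0.37, 0.29, 0.43} → fail.
RF (methods 1·2): 0.54 vs {0.67, 0.51, 0.59, 0.39, 0.29, 0.43} → fail.
4 of 4 fail.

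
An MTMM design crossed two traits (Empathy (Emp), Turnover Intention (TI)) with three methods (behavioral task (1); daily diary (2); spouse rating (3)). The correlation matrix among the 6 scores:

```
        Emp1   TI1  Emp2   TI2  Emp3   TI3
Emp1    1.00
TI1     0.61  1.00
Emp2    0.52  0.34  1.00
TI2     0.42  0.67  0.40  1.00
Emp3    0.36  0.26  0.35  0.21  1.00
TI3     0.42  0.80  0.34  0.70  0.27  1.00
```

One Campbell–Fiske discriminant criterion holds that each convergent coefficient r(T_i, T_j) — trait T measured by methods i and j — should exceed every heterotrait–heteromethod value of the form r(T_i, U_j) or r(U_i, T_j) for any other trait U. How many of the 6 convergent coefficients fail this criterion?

Checking each validity diagonal entry against its comparison values:
Emp (methods 1·2): 0.52 vs {0.42, 0.34} → pass.
Emp (methods 1·3): 0.36 vs {0.42, 0.26} → fail.
Emp (methods 2·3): 0.35 vs {0.34, 0.21} → pass.
TI (methods 1·2): 0.67 vs {0.34, 0.42} → pass.
TI (methods 1·3): 0.80 vs {0.26, 0.42} → pass.
TI (methods 2·3): 0.70 vs {0.21, 0.34} → pass.
1 of 6 fail.

1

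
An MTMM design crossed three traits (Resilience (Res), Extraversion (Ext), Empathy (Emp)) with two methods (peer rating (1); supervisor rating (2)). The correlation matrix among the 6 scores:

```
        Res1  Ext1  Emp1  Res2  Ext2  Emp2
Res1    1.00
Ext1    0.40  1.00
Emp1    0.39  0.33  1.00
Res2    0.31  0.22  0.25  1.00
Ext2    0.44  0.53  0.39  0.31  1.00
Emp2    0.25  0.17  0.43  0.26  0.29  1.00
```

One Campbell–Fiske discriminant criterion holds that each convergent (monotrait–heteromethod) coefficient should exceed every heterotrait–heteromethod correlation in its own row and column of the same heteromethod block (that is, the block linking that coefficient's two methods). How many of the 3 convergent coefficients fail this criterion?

Convergent coefficients and their comparison sets:
Res (methods 1·2): 0.31 vs {0.44, 0.22, 0.25, 0.25} → fail.
Ext (methods 1·2): 0.53 vs {0.22, 0.44, 0.17, 0.39} → pass.
Emp (methods 1·2): 0.43 vs {0.25, 0.25, 0.39, 0.17} → pass.
1 of 3 fail.

1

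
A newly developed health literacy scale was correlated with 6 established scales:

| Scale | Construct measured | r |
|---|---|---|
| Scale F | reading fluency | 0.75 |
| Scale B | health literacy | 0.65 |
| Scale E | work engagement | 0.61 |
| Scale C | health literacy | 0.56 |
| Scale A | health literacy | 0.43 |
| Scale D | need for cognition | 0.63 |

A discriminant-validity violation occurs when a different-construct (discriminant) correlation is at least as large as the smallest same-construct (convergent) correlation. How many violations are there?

3

Convergent (same construct = health literacy): Scale B, Scale C, Scale A.
Smallest convergent = 0.43. Discriminant values: 0.75, 0.61, 0.63; count ≥ 0.43 → 3.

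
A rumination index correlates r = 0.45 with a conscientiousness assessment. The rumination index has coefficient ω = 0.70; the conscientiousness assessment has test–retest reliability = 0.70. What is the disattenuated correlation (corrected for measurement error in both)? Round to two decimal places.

r_true = r_obs / √(r_xx · r_yy) = 0.45 / √(0.70 × 0.70) = 0.45 / √0.4900 = 0.45 / 0.7000 ≈ 0.64.

0.64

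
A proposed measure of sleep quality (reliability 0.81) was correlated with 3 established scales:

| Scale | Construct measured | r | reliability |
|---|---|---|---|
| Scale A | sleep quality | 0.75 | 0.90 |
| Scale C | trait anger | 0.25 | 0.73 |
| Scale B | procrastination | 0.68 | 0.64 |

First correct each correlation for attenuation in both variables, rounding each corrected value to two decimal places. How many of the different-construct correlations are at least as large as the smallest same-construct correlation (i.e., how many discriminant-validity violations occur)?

Disattenuated r (r / √(r_scale · r_new)):
  Scale A (conv): 0.75 / √(0.90·0.81) = 0.88
  Scale C (disc): 0.25 / √(0.73·0.81) = 0.33
  Scale B (disc): 0.68 / √(0.64·0.81) = 0.94
Smallest convergent = 0.88. Discriminant values: 0.33, 0.94; count ≥ 0.88 → 1.

1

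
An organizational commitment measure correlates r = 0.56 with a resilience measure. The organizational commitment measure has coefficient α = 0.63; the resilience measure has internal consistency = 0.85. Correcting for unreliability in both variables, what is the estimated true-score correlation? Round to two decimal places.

0.77

r_true = r_obs / √(r_xx · r_yy) = 0.56 / √(0.63 × 0.85) = 0.56 / √0.5355 = 0.56 / 0.7318 ≈ 0.77.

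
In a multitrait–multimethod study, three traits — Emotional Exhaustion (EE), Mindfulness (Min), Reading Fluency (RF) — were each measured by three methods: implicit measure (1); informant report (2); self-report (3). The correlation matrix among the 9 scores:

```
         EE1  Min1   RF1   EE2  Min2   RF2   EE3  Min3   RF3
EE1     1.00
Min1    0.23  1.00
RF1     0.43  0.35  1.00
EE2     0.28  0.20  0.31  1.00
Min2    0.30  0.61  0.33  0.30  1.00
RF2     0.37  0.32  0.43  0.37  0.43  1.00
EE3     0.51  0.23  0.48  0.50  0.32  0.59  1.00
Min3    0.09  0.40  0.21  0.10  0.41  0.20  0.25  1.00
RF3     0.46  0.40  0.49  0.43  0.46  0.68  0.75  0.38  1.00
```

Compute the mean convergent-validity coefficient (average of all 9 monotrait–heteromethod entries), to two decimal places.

Convergent values: 0.28, 0.51, 0.50, 0.61, 0.40, 0.41, 0.43, 0.49, 0.68; mean = 4.31/9 = 0.48.

0.48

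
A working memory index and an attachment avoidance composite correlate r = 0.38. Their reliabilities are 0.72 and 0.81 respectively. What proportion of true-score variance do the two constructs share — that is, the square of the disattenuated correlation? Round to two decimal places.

Disattenuated r = 0.38 / √(0.72 × 0.81) = 0.38 / 0.7637 = 0.4976.
Shared true-score variance = 0.4976² = 0.2476 ≈ 0.25.

0.25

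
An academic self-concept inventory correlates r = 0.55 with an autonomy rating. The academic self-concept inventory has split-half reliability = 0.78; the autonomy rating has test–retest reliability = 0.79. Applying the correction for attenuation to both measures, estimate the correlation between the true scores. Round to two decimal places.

r_true = r_obs / √(r_xx · r_yy) = 0.55 / √(0.78 × 0.79) = 0.55 / √0.6162 = 0.55 / 0.7850 ≈ 0.70.

0.70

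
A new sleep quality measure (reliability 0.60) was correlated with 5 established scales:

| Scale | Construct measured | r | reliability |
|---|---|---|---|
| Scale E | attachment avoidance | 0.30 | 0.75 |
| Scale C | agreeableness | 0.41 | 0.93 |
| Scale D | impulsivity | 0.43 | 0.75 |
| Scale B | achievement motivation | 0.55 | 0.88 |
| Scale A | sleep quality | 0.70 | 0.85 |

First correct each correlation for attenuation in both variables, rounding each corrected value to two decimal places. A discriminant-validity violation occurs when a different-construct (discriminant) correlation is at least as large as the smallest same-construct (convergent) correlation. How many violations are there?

Disattenuated r (r / √(r_scale · r_new)):
  Scale E (disc): 0.30 / √(0.75·0.60) = 0.45
  Scale C (disc): 0.41 / √(0.93·0.60) = 0.55
  Scale D (disc): 0.43 / √(0.75·0.60) = 0.64
  Scale B (disc): 0.55 / √(0.88·0.60) = 0.76
  Scale A (conv): 0.70 / √(0.85·0.60) = 0.98
Smallest convergent = 0.98. Discriminant values: 0.45, 0.55, 0.64, 0.76; count ≥ 0.98 → 0.

0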